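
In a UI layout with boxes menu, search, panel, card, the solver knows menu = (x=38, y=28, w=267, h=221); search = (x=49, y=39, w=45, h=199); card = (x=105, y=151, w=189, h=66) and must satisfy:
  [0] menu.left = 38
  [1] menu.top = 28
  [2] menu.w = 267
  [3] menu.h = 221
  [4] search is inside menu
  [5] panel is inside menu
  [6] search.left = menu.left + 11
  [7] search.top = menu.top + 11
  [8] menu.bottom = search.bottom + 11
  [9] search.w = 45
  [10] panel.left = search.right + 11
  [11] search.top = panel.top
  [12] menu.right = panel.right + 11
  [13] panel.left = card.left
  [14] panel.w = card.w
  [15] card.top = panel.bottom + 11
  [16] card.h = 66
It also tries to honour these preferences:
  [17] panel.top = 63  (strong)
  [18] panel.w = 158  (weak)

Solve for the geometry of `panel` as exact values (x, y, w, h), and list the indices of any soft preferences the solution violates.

panel = (x=105, y=39, w=189, h=101)
violated soft preferences: 17, 18

1. panel.x = 105  [panel.left = search.right + 11]
2. panel.y = 39  [search.top = panel.top]
3. panel.w = 189  [menu.right = panel.right + 11]
4. panel.h = 101  [card.top = panel.bottom + 11]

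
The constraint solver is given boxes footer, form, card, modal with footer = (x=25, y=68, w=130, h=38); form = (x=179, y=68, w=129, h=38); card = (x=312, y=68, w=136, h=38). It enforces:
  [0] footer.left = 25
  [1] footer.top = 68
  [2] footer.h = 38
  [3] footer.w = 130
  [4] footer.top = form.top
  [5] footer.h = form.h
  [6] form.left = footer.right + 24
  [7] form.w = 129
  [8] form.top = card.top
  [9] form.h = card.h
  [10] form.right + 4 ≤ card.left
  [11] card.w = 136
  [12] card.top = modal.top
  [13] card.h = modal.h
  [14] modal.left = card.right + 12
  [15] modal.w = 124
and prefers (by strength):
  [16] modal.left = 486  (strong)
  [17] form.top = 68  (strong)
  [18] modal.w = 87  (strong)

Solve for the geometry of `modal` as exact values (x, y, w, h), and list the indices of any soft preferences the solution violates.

modal = (x=460, y=68, w=124, h=38)
violated soft preferences: 16, 18

1. modal.y = 68  [card.top = modal.top]
2. modal.h = 38  [card.h = modal.h]
3. modal.x = 460  [modal.left = card.right + 12]
4. modal.w = 124  [modal.w = 124]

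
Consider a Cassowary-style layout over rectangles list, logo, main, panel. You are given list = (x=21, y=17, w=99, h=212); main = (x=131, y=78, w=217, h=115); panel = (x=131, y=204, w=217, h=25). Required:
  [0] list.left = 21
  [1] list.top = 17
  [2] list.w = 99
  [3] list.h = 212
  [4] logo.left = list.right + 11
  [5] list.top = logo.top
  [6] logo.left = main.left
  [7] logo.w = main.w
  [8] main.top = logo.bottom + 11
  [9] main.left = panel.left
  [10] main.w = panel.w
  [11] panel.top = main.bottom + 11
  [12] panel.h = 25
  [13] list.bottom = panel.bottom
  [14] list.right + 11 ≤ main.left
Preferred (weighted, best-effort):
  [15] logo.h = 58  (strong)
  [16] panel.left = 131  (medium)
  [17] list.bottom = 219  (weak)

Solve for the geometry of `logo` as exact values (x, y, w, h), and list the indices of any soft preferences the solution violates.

1. logo.x = 131  [logo.left = list.right + 11]
2. logo.y = 17  [list.top = logo.top]
3. logo.w = 217  [logo.w = main.w]
4. logo.h = 50  [main.top = logo.bottom + 11]

logo = (x=131, y=17, w=217, h=50)
violated soft preferences: 15, 17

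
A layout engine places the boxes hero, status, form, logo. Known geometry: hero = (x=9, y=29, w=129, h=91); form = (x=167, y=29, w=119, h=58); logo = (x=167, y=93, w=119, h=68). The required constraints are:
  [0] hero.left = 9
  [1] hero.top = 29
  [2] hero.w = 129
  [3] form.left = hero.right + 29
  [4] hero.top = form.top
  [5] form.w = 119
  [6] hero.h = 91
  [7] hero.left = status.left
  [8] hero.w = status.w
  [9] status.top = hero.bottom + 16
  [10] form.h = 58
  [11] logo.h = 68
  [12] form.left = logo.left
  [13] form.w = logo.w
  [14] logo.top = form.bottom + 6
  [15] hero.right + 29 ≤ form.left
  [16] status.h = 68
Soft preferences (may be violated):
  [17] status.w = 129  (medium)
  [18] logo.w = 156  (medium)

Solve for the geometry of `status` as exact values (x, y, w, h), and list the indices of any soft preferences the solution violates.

1. status.x = 9  [hero.left = status.left]
2. status.w = 129  [hero.w = status.w]
3. status.y = 136  [status.top = hero.bottom + 16]
4. status.h = 68  [status.h = 68]

status = (x=9, y=136, w=129, h=68)
violated soft preferences: 18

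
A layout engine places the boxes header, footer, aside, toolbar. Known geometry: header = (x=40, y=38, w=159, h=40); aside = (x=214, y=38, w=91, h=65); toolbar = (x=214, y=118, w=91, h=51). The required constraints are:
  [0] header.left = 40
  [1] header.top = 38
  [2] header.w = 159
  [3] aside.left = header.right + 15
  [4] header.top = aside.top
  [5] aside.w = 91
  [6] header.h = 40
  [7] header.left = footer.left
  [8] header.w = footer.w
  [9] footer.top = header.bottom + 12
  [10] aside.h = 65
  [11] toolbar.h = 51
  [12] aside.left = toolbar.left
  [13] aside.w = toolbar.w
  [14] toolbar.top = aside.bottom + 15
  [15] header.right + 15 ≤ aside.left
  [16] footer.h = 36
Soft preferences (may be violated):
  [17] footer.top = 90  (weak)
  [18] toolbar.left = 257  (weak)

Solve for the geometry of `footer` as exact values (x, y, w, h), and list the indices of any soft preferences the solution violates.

footer = (x=40, y=90, w=159, h=36)
violated soft preferences: 18

1. footer.x = 40  [header.left = footer.left]
2. footer.w = 159  [header.w = footer.w]
3. footer.y = 90  [footer.top = header.bottom + 12]
4. footer.h = 36  [footer.h = 36]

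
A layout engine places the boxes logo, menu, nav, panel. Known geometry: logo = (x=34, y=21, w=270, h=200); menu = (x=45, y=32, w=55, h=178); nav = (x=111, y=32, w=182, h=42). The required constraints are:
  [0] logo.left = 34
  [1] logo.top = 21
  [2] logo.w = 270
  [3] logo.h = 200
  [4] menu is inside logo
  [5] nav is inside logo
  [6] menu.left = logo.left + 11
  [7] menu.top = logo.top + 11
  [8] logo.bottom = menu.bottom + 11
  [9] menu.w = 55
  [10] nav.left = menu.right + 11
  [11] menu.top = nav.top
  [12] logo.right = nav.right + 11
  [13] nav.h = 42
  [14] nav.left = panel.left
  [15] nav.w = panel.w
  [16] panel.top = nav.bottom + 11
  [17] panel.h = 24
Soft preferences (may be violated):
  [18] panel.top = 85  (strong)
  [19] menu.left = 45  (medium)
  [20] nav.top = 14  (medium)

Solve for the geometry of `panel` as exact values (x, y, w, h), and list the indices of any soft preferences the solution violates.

1. panel.x = 111  [nav.left = panel.left]
2. panel.w = 182  [nav.w = panel.w]
3. panel.y = 85  [panel.top = nav.bottom + 11]
4. panel.h = 24  [panel.h = 24]

panel = (x=111, y=85, w=182, h=24)
violated soft preferences: 20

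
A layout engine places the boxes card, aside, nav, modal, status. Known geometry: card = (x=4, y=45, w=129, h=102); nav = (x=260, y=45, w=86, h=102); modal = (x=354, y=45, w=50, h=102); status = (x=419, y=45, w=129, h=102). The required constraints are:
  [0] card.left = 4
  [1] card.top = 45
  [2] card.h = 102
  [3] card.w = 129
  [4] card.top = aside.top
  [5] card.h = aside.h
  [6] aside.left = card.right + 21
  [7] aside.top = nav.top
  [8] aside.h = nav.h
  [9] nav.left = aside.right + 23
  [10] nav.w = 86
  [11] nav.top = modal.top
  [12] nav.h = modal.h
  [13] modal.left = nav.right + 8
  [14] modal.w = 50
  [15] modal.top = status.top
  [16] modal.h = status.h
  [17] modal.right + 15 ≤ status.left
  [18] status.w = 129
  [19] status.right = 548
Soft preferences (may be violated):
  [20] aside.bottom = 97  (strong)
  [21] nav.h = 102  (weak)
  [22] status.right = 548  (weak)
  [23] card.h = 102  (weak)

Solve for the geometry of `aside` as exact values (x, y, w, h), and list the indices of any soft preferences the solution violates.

1. aside.y = 45  [card.top = aside.top]
2. aside.h = 102  [card.h = aside.h]
3. aside.x = 154  [aside.left = card.right + 21]
4. aside.w = 83  [nav.left = aside.right + 23]

aside = (x=154, y=45, w=83, h=102)
violated soft preferences: 20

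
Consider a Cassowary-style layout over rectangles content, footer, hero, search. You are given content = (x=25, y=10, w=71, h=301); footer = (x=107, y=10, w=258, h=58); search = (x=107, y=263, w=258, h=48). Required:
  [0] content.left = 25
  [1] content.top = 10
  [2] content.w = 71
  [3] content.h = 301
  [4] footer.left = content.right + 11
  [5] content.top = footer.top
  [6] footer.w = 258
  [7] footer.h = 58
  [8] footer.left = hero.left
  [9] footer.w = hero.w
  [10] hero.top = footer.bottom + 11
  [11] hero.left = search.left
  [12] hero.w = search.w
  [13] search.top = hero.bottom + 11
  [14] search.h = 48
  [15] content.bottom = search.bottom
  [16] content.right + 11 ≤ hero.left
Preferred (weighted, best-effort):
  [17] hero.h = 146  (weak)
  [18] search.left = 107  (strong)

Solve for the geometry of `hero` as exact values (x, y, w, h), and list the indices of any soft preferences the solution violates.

hero = (x=107, y=79, w=258, h=173)
violated soft preferences: 17

1. hero.x = 107  [footer.left = hero.left]
2. hero.w = 258  [footer.w = hero.w]
3. hero.y = 79  [hero.top = footer.bottom + 11]
4. hero.h = 173  [search.top = hero.bottom + 11]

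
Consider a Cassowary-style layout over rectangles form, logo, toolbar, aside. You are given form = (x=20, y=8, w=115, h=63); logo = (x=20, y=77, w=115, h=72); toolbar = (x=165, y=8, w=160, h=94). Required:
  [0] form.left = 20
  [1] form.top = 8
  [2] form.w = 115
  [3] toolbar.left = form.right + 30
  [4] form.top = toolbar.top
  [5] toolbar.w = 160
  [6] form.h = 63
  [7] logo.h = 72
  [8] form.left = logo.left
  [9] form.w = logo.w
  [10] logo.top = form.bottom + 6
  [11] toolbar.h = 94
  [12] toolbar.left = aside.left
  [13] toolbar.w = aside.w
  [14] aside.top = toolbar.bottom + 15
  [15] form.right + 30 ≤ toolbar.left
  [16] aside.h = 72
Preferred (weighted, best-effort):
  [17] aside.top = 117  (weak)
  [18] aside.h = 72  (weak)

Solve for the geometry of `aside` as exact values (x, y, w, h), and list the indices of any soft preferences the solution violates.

aside = (x=165, y=117, w=160, h=72)
violated soft preferences: none

1. aside.x = 165  [toolbar.left = aside.left]
2. aside.w = 160  [toolbar.w = aside.w]
3. aside.y = 117  [aside.top = toolbar.bottom + 15]
4. aside.h = 72  [aside.h = 72]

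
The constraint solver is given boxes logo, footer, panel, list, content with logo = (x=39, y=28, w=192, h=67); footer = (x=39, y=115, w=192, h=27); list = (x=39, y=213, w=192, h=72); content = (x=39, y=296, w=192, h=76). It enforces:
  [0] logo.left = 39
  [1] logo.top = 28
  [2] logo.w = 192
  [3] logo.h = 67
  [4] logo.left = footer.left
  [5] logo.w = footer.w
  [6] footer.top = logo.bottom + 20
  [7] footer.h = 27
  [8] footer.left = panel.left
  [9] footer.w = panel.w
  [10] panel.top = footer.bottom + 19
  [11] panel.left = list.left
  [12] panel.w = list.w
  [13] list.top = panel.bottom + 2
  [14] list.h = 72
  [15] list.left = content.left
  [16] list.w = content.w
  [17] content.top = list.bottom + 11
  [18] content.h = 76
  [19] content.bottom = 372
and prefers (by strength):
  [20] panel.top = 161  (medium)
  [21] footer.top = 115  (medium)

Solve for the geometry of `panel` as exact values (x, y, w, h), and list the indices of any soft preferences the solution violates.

1. panel.x = 39  [footer.left = panel.left]
2. panel.w = 192  [footer.w = panel.w]
3. panel.y = 161  [panel.top = footer.bottom + 19]
4. panel.h = 50  [list.top = panel.bottom + 2]

panel = (x=39, y=161, w=192, h=50)
violated soft preferences: none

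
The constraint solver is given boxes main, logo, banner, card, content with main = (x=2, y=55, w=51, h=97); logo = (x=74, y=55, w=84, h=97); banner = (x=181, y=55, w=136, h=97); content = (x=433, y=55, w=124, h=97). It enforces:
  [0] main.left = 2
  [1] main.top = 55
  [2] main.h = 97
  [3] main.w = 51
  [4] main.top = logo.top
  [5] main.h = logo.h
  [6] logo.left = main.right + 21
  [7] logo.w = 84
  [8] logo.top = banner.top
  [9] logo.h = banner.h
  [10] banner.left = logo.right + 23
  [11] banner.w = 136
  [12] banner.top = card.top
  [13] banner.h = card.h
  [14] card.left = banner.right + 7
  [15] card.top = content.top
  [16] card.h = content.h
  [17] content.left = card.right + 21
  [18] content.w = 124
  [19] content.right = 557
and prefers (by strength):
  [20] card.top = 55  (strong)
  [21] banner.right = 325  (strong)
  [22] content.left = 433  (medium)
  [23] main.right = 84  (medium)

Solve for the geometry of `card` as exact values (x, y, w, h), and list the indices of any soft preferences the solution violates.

card = (x=324, y=55, w=88, h=97)
violated soft preferences: 21, 23

1. card.y = 55  [banner.top = card.top]
2. card.h = 97  [banner.h = card.h]
3. card.x = 324  [card.left = banner.right + 7]
4. card.w = 88  [content.left = card.right + 21]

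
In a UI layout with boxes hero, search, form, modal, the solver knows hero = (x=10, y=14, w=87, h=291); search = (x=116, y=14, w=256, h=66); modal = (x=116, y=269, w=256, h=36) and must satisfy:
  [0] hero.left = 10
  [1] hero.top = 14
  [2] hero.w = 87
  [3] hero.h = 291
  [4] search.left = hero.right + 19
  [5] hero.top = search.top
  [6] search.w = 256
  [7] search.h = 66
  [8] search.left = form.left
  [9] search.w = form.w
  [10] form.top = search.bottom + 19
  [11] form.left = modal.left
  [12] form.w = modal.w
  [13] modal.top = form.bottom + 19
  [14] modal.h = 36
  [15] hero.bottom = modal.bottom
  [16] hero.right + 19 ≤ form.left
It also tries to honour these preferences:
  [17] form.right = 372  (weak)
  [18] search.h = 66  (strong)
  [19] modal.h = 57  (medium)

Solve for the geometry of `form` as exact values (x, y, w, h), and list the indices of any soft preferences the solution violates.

form = (x=116, y=99, w=256, h=151)
violated soft preferences: 19

1. form.x = 116  [search.left = form.left]
2. form.w = 256  [search.w = form.w]
3. form.y = 99  [form.top = search.bottom + 19]
4. form.h = 151  [modal.top = form.bottom + 19]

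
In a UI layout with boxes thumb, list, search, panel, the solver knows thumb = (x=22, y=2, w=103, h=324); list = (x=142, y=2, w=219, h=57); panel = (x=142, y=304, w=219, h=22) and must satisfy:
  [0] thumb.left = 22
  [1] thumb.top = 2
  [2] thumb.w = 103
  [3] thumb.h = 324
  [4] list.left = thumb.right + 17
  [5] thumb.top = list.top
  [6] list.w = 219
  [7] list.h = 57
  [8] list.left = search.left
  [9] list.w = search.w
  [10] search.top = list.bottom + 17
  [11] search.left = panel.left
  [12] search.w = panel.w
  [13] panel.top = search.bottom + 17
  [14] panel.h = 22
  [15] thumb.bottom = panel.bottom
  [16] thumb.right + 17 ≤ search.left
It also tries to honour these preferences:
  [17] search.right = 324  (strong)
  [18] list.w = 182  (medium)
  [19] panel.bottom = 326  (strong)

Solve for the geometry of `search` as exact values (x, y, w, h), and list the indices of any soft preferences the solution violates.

1. search.x = 142  [list.left = search.left]
2. search.w = 219  [list.w = search.w]
3. search.y = 76  [search.top = list.bottom + 17]
4. search.h = 211  [panel.top = search.bottom + 17]

search = (x=142, y=76, w=219, h=211)
violated soft preferences: 17, 18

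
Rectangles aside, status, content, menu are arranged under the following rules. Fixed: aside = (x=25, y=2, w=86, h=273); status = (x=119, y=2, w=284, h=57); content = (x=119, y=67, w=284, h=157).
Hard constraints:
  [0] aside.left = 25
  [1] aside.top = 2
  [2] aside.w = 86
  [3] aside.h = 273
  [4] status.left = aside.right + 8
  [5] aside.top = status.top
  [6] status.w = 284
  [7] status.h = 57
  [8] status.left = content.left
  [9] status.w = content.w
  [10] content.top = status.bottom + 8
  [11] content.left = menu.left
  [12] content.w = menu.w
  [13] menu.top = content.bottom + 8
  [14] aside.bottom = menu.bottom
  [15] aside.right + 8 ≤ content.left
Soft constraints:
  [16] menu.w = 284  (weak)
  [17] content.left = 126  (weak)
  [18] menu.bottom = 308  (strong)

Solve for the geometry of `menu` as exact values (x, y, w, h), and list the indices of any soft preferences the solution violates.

menu = (x=119, y=232, w=284, h=43)
violated soft preferences: 17, 18

1. menu.x = 119  [content.left = menu.left]
2. menu.w = 284  [content.w = menu.w]
3. menu.y = 232  [menu.top = content.bottom + 8]
4. menu.h = 43  [aside.bottom = menu.bottom]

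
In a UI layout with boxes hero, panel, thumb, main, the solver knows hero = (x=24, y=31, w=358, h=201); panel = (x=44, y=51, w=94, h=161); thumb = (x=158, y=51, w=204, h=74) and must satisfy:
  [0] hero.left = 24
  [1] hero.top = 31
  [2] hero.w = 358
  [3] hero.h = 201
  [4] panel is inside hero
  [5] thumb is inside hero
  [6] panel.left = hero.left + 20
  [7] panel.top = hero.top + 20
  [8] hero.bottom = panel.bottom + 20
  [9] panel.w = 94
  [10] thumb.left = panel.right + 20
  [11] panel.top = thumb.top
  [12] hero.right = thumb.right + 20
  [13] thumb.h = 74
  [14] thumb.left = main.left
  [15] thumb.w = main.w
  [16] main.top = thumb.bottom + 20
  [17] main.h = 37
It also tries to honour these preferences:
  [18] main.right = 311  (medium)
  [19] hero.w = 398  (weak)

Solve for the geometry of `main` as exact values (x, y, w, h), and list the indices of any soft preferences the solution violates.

1. main.x = 158  [thumb.left = main.left]
2. main.w = 204  [thumb.w = main.w]
3. main.y = 145  [main.top = thumb.bottom + 20]
4. main.h = 37  [main.h = 37]

main = (x=158, y=145, w=204, h=37)
violated soft preferences: 18, 19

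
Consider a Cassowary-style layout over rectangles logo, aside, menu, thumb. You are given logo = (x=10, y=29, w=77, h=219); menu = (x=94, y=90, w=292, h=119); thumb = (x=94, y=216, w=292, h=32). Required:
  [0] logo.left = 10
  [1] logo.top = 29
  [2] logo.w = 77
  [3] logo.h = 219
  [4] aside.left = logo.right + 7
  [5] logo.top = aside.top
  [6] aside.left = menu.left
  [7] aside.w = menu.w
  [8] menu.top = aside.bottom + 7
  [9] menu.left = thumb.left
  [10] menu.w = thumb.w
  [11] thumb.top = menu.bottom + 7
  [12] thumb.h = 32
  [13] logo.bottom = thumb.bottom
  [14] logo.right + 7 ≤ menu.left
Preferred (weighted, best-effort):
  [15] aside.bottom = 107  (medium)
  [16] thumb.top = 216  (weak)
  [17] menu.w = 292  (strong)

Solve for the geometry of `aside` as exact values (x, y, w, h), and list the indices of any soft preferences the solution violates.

1. aside.x = 94  [aside.left = logo.right + 7]
2. aside.y = 29  [logo.top = aside.top]
3. aside.w = 292  [aside.w = menu.w]
4. aside.h = 54  [menu.top = aside.bottom + 7]

aside = (x=94, y=29, w=292, h=54)
violated soft preferences: 15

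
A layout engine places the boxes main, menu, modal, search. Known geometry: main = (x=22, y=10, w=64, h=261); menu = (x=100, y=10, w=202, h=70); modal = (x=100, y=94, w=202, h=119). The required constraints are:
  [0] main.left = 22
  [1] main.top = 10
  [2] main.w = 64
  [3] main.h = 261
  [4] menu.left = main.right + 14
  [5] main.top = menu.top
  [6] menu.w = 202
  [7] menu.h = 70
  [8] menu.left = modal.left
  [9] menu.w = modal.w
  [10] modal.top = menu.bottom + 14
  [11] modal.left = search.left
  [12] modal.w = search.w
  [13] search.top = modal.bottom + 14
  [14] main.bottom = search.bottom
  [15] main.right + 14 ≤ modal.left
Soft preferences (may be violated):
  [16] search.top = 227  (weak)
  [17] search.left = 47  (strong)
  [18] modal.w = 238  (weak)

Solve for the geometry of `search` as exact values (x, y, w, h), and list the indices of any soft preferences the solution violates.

1. search.x = 100  [modal.left = search.left]
2. search.w = 202  [modal.w = search.w]
3. search.y = 227  [search.top = modal.bottom + 14]
4. search.h = 44  [main.bottom = search.bottom]

search = (x=100, y=227, w=202, h=44)
violated soft preferences: 17, 18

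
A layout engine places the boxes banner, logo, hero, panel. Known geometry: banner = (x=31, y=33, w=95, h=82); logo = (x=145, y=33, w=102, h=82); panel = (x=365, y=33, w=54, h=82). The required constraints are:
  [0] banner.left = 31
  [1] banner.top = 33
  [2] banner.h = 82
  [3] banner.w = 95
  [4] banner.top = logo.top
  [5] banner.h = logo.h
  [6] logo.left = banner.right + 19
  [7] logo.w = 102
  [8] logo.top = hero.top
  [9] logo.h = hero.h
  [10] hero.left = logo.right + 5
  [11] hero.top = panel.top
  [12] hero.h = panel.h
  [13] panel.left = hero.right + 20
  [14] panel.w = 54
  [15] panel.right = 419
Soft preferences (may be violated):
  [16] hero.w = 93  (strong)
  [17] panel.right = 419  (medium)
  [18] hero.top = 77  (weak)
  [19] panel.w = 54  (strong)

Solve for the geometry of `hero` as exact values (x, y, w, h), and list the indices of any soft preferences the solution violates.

1. hero.y = 33  [logo.top = hero.top]
2. hero.h = 82  [logo.h = hero.h]
3. hero.x = 252  [hero.left = logo.right + 5]
4. hero.w = 93  [panel.left = hero.right + 20]

hero = (x=252, y=33, w=93, h=82)
violated soft preferences: 18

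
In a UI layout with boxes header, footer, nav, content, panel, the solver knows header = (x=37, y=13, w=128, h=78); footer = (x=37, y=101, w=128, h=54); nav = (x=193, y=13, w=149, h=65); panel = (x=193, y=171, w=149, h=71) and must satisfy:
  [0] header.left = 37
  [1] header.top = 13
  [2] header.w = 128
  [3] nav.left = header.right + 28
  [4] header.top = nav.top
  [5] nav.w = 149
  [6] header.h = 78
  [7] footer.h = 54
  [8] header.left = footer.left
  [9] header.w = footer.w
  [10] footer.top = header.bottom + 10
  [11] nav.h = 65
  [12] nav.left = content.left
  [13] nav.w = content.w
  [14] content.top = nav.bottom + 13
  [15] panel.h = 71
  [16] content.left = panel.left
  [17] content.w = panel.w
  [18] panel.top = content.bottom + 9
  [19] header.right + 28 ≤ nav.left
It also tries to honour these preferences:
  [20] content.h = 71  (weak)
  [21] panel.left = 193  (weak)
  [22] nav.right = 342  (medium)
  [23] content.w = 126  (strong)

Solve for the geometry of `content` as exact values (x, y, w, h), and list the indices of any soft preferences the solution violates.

1. content.x = 193  [nav.left = content.left]
2. content.w = 149  [nav.w = content.w]
3. content.y = 91  [content.top = nav.bottom + 13]
4. content.h = 71  [panel.top = content.bottom + 9]

content = (x=193, y=91, w=149, h=71)
violated soft preferences: 23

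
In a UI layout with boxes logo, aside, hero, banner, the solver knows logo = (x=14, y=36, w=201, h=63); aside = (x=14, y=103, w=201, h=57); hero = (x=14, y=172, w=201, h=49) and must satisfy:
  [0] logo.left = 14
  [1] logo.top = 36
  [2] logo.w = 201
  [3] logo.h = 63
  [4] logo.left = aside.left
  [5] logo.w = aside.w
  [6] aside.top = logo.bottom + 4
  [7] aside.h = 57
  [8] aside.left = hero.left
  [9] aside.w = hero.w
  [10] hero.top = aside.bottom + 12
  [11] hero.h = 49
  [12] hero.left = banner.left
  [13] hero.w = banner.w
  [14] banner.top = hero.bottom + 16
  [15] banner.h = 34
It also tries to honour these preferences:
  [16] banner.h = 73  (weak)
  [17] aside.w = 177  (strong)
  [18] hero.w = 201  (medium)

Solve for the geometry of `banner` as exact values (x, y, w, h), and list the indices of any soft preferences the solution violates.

banner = (x=14, y=237, w=201, h=34)
violated soft preferences: 16, 17

1. banner.x = 14  [hero.left = banner.left]
2. banner.w = 201  [hero.w = banner.w]
3. banner.y = 237  [banner.top = hero.bottom + 16]
4. banner.h = 34  [banner.h = 34]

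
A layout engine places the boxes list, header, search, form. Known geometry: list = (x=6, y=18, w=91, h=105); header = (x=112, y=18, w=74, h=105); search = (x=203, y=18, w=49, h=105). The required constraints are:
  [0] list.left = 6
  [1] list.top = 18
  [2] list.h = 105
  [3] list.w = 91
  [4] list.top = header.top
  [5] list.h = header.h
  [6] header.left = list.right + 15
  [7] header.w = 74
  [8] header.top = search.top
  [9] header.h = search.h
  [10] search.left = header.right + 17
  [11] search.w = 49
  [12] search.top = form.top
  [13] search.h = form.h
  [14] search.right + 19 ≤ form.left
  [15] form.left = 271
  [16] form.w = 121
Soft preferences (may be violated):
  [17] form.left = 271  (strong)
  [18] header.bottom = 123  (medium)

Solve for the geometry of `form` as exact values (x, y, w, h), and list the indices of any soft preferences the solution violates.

form = (x=271, y=18, w=121, h=105)
violated soft preferences: none

1. form.y = 18  [search.top = form.top]
2. form.h = 105  [search.h = form.h]
3. form.x = 271  [form.left = 271]
4. form.w = 121  [form.w = 121]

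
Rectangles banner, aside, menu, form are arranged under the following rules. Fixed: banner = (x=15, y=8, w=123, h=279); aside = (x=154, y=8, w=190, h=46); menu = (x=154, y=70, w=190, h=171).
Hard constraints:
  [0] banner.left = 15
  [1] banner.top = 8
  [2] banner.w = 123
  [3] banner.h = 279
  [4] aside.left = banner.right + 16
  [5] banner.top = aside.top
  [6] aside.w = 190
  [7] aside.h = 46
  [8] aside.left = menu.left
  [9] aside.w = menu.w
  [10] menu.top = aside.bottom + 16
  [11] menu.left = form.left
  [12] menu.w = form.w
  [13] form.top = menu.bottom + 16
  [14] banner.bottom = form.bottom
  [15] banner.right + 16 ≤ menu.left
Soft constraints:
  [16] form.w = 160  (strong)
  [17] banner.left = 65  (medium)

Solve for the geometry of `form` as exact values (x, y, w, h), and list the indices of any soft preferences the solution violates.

1. form.x = 154  [menu.left = form.left]
2. form.w = 190  [menu.w = form.w]
3. form.y = 257  [form.top = menu.bottom + 16]
4. form.h = 30  [banner.bottom = form.bottom]

form = (x=154, y=257, w=190, h=30)
violated soft preferences: 16, 17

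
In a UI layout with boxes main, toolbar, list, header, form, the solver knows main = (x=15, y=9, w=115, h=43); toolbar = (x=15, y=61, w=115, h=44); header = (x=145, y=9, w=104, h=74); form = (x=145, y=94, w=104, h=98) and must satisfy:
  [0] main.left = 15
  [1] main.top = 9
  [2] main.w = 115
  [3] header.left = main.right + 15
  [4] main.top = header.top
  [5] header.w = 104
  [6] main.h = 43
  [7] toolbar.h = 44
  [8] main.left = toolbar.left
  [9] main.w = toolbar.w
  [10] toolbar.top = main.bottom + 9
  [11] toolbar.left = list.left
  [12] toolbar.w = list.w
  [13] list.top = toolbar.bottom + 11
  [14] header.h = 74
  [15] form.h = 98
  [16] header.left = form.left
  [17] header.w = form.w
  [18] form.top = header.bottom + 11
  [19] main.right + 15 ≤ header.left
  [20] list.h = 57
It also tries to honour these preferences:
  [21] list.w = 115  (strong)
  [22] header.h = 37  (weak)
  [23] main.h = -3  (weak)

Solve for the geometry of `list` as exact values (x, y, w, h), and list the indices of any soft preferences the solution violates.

1. list.x = 15  [toolbar.left = list.left]
2. list.w = 115  [toolbar.w = list.w]
3. list.y = 116  [list.top = toolbar.bottom + 11]
4. list.h = 57  [list.h = 57]

list = (x=15, y=116, w=115, h=57)
violated soft preferences: 22, 23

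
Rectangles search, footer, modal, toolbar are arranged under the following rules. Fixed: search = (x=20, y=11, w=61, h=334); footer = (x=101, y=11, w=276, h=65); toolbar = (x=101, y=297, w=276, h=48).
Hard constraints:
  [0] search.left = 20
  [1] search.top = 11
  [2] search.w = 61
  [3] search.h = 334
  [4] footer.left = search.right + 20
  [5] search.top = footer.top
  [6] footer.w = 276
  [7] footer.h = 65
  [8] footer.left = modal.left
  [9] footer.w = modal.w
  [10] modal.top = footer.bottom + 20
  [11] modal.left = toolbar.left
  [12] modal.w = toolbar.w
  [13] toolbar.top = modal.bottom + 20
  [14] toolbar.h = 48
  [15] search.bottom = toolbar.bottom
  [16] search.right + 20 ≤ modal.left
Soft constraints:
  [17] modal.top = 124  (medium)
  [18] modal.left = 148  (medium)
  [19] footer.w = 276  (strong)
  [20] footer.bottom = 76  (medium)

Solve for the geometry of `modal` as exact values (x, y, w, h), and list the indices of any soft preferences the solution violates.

modal = (x=101, y=96, w=276, h=181)
violated soft preferences: 17, 18

1. modal.x = 101  [footer.left = modal.left]
2. modal.w = 276  [footer.w = modal.w]
3. modal.y = 96  [modal.top = footer.bottom + 20]
4. modal.h = 181  [toolbar.top = modal.bottom + 20]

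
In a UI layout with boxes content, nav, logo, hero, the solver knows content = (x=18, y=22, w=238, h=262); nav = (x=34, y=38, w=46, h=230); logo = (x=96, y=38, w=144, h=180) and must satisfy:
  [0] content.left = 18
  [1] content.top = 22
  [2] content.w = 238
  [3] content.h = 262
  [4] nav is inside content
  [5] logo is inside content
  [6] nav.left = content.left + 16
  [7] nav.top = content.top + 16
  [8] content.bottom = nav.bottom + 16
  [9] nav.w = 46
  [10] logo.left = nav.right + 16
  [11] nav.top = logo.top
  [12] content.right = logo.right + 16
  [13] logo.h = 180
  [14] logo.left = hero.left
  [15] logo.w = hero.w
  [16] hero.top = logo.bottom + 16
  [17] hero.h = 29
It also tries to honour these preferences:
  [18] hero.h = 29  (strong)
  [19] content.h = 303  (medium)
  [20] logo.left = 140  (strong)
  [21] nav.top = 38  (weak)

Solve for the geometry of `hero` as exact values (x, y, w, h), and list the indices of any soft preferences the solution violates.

hero = (x=96, y=234, w=144, h=29)
violated soft preferences: 19, 20

1. hero.x = 96  [logo.left = hero.left]
2. hero.w = 144  [logo.w = hero.w]
3. hero.y = 234  [hero.top = logo.bottom + 16]
4. hero.h = 29  [hero.h = 29]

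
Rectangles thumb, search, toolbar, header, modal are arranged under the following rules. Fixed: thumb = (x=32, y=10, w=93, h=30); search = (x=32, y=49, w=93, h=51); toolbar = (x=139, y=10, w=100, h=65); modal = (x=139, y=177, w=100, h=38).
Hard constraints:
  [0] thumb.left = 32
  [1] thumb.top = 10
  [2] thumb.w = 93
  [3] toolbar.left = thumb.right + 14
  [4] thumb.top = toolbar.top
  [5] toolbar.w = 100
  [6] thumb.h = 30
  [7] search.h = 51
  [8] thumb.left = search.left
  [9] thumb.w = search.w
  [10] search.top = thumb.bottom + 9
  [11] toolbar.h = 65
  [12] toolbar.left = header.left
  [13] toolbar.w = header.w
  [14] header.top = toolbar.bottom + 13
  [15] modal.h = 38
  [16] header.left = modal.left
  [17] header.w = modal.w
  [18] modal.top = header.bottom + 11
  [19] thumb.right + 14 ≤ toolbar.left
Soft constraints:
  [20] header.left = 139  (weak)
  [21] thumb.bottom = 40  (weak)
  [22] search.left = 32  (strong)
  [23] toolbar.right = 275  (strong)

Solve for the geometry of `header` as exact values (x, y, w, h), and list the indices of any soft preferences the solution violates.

header = (x=139, y=88, w=100, h=78)
violated soft preferences: 23

1. header.x = 139  [toolbar.left = header.left]
2. header.w = 100  [toolbar.w = header.w]
3. header.y = 88  [header.top = toolbar.bottom + 13]
4. header.h = 78  [modal.top = header.bottom + 11]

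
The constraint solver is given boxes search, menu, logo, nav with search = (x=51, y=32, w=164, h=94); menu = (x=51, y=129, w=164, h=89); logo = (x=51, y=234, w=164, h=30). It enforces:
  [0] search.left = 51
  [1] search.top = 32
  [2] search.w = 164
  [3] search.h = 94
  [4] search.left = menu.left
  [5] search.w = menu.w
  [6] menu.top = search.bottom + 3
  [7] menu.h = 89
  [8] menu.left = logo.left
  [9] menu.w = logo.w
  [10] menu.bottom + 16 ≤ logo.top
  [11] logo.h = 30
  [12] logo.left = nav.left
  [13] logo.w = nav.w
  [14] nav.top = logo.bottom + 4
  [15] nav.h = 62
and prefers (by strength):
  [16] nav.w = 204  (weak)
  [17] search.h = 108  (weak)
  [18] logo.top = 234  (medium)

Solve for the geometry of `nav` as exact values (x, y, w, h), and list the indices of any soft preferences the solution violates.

1. nav.x = 51  [logo.left = nav.left]
2. nav.w = 164  [logo.w = nav.w]
3. nav.y = 268  [nav.top = logo.bottom + 4]
4. nav.h = 62  [nav.h = 62]

nav = (x=51, y=268, w=164, h=62)
violated soft preferences: 16, 17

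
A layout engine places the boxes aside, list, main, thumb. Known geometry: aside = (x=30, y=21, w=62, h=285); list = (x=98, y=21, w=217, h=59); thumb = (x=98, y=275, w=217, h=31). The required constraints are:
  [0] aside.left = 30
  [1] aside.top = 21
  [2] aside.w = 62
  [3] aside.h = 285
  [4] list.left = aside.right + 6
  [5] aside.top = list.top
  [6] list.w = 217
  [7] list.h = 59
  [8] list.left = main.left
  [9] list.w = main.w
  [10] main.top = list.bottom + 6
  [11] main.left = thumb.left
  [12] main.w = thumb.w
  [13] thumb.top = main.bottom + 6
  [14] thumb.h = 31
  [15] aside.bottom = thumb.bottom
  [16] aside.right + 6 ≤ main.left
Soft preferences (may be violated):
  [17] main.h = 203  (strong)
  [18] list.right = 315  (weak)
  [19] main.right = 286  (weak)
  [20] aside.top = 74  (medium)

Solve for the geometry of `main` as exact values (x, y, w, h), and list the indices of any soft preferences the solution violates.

1. main.x = 98  [list.left = main.left]
2. main.w = 217  [list.w = main.w]
3. main.y = 86  [main.top = list.bottom + 6]
4. main.h = 183  [thumb.top = main.bottom + 6]

main = (x=98, y=86, w=217, h=183)
violated soft preferences: 17, 19, 20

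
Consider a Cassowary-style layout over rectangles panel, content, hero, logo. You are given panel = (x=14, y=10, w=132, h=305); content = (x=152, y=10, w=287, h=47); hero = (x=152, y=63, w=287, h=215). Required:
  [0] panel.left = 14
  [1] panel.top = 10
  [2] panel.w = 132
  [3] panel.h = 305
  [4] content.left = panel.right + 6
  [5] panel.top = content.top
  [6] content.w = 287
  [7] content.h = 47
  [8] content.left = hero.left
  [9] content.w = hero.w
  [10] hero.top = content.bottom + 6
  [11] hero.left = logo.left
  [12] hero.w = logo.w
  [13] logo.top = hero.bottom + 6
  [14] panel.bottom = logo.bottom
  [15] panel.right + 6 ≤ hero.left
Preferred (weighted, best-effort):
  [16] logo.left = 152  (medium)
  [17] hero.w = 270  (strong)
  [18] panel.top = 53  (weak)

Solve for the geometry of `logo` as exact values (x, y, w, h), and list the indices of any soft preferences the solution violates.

logo = (x=152, y=284, w=287, h=31)
violated soft preferences: 17, 18

1. logo.x = 152  [hero.left = logo.left]
2. logo.w = 287  [hero.w = logo.w]
3. logo.y = 284  [logo.top = hero.bottom + 6]
4. logo.h = 31  [panel.bottom = logo.bottom]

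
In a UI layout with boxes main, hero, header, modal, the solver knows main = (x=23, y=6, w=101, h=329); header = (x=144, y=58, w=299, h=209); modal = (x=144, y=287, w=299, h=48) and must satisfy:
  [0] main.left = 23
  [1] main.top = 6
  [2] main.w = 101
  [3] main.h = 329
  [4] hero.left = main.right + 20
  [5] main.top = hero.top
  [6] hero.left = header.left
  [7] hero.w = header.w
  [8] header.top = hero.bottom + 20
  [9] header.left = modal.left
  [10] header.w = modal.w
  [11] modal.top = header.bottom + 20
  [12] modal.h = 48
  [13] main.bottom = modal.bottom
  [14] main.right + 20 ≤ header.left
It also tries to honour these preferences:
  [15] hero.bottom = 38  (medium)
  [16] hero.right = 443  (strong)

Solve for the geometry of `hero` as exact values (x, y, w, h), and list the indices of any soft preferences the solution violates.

1. hero.x = 144  [hero.left = main.right + 20]
2. hero.y = 6  [main.top = hero.top]
3. hero.w = 299  [hero.w = header.w]
4. hero.h = 32  [header.top = hero.bottom + 20]

hero = (x=144, y=6, w=299, h=32)
violated soft preferences: none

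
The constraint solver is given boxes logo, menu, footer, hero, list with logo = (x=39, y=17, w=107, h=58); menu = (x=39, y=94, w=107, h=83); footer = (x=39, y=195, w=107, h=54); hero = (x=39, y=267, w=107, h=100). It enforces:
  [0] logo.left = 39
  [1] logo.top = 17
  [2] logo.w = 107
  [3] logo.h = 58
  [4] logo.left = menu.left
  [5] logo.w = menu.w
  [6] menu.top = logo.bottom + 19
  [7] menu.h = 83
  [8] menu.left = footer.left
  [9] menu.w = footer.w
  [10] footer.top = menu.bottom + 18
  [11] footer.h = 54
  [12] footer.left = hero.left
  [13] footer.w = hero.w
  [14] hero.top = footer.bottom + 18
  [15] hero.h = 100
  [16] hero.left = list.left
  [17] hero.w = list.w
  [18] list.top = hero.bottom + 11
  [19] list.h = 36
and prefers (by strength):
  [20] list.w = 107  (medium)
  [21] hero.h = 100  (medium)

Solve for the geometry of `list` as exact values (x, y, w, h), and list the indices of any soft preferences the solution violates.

1. list.x = 39  [hero.left = list.left]
2. list.w = 107  [hero.w = list.w]
3. list.y = 378  [list.top = hero.bottom + 11]
4. list.h = 36  [list.h = 36]

list = (x=39, y=378, w=107, h=36)
violated soft preferences: none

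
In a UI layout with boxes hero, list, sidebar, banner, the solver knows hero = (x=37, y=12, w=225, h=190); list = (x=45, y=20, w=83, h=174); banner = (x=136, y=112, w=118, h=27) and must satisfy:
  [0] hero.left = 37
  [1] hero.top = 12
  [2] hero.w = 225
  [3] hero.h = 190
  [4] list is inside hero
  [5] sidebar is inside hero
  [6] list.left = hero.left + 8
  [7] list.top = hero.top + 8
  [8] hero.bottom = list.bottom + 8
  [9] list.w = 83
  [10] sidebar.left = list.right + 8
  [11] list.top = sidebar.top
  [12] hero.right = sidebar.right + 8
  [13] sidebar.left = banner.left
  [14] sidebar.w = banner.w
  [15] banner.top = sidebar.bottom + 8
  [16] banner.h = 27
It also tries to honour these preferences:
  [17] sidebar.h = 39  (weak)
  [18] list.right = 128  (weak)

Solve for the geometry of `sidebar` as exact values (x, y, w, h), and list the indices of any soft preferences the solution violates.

1. sidebar.x = 136  [sidebar.left = list.right + 8]
2. sidebar.y = 20  [list.top = sidebar.top]
3. sidebar.w = 118  [hero.right = sidebar.right + 8]
4. sidebar.h = 84  [banner.top = sidebar.bottom + 8]

sidebar = (x=136, y=20, w=118, h=84)
violated soft preferences: 17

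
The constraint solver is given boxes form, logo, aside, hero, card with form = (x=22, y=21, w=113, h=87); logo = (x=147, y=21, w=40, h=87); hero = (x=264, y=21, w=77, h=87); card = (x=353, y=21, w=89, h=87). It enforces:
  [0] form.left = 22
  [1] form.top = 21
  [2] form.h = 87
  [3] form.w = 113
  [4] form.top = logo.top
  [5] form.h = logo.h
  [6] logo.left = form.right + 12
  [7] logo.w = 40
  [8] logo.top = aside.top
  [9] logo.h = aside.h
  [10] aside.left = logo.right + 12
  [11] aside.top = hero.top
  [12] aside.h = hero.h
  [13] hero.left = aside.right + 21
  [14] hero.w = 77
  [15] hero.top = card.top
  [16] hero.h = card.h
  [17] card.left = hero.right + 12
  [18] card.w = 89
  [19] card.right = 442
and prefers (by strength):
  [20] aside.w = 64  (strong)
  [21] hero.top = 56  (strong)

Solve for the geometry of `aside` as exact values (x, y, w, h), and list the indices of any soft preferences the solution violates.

aside = (x=199, y=21, w=44, h=87)
violated soft preferences: 20, 21

1. aside.y = 21  [logo.top = aside.top]
2. aside.h = 87  [logo.h = aside.h]
3. aside.x = 199  [aside.left = logo.right + 12]
4. aside.w = 44  [hero.left = aside.right + 21]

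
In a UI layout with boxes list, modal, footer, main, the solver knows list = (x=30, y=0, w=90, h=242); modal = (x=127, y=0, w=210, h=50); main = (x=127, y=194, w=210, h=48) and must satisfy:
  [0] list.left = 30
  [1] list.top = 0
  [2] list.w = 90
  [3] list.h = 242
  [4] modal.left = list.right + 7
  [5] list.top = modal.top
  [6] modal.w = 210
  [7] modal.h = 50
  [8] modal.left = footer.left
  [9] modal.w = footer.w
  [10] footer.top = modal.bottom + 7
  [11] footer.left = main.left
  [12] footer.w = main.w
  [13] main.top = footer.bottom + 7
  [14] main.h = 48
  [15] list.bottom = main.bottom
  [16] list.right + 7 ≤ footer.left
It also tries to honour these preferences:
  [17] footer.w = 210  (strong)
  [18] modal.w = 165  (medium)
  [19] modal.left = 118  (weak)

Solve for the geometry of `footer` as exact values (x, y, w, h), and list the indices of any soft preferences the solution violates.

1. footer.x = 127  [modal.left = footer.left]
2. footer.w = 210  [modal.w = footer.w]
3. footer.y = 57  [footer.top = modal.bottom + 7]
4. footer.h = 130  [main.top = footer.bottom + 7]

footer = (x=127, y=57, w=210, h=130)
violated soft preferences: 18, 19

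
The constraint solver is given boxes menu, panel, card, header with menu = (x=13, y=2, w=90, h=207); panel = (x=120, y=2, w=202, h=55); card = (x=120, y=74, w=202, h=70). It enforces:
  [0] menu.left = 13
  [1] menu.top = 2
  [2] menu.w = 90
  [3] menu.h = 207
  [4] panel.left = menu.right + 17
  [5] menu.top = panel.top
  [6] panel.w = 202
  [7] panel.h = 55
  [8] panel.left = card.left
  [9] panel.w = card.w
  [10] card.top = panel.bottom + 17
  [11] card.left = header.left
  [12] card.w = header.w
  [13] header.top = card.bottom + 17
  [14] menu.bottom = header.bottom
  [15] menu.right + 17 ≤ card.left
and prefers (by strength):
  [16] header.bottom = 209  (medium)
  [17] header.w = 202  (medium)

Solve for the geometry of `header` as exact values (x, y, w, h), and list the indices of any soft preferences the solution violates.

header = (x=120, y=161, w=202, h=48)
violated soft preferences: none

1. header.x = 120  [card.left = header.left]
2. header.w = 202  [card.w = header.w]
3. header.y = 161  [header.top = card.bottom + 17]
4. header.h = 48  [menu.bottom = header.bottom]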